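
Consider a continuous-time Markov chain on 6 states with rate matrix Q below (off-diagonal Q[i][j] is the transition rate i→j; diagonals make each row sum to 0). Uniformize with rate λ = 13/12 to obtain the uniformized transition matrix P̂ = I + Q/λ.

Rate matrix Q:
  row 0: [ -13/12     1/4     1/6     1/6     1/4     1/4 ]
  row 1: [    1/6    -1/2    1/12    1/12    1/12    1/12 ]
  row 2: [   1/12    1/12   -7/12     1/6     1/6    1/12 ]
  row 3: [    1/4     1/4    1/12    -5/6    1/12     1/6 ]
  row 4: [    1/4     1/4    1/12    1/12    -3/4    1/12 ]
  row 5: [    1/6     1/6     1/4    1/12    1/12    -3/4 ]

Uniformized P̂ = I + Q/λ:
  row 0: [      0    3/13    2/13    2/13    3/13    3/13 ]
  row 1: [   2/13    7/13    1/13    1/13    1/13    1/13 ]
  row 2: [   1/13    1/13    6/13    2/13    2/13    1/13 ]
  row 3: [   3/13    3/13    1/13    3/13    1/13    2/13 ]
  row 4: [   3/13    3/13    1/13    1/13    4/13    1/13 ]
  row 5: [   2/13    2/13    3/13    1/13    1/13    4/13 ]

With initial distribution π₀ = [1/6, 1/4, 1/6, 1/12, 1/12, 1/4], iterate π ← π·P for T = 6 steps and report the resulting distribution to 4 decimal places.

t=0: π = [0.1667, 0.2500, 0.1667, 0.0833, 0.0833, 0.2500]
t=1: π = [0.1282, 0.2628, 0.1923, 0.1154, 0.1346, 0.1667]
t=2: π = [0.1386, 0.2692, 0.1864, 0.1193, 0.1425, 0.1440]
t=3: π = [0.1383, 0.2739, 0.1814, 0.1203, 0.1455, 0.1406]
t=4: π = [0.1391, 0.2763, 0.1790, 0.1200, 0.1457, 0.1399]
t=5: π = [0.1391, 0.2775, 0.1780, 0.1199, 0.1457, 0.1398]
t=6: π = [0.1392, 0.2780, 0.1776, 0.1198, 0.1456, 0.1398]

π = [0.1392, 0.2780, 0.1776, 0.1198, 0.1456, 0.1398]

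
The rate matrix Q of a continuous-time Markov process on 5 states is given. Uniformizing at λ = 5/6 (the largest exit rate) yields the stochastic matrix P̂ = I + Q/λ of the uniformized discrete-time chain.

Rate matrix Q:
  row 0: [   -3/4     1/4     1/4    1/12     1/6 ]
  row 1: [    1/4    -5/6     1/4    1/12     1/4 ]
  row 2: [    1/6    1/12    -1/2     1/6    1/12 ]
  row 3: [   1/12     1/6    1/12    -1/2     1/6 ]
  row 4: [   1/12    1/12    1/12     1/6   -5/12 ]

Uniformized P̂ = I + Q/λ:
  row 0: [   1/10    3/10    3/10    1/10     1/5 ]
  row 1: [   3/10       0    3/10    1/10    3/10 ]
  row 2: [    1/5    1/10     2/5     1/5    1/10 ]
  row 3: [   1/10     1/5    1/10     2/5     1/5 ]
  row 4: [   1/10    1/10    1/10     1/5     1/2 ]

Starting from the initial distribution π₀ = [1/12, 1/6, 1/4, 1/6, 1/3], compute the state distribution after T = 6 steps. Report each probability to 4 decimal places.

π = [0.1500, 0.1377, 0.2250, 0.2141, 0.2733]

t=0: π = [0.0833, 0.1667, 0.2500, 0.1667, 0.3333]
t=1: π = [0.1583, 0.1167, 0.2250, 0.2083, 0.2917]
t=2: π = [0.1458, 0.1408, 0.2225, 0.2142, 0.2767]
t=3: π = [0.1504, 0.1365, 0.2241, 0.2142, 0.2748]
t=4: π = [0.1497, 0.1379, 0.2246, 0.2141, 0.2737]
t=5: π = [0.1500, 0.1376, 0.2249, 0.2141, 0.2734]
t=6: π = [0.1500, 0.1377, 0.2250, 0.2141, 0.2733]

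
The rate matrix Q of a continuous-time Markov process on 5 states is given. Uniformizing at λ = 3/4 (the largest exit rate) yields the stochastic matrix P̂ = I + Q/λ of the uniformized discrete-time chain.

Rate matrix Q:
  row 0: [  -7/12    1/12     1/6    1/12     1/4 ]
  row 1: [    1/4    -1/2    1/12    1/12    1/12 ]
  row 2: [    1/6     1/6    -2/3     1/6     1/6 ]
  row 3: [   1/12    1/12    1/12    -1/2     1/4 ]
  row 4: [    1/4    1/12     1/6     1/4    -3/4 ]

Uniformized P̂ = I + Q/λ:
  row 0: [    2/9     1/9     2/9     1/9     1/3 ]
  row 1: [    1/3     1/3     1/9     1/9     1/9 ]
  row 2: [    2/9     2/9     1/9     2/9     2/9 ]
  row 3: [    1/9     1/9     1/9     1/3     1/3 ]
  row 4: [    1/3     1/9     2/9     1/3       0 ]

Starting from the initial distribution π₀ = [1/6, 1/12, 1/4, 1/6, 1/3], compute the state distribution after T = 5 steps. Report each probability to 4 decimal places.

π = [0.2390, 0.1658, 0.1609, 0.2257, 0.2086]

t=0: π = [0.1667, 0.0833, 0.2500, 0.1667, 0.3333]
t=1: π = [0.2500, 0.1574, 0.1667, 0.2500, 0.1759]
t=2: π = [0.2315, 0.1646, 0.1584, 0.2243, 0.2212]
t=3: π = [0.2402, 0.1653, 0.1614, 0.2277, 0.2054]
t=4: π = [0.2381, 0.1658, 0.1606, 0.2253, 0.2102]
t=5: π = [0.2390, 0.1658, 0.1609, 0.2257, 0.2086]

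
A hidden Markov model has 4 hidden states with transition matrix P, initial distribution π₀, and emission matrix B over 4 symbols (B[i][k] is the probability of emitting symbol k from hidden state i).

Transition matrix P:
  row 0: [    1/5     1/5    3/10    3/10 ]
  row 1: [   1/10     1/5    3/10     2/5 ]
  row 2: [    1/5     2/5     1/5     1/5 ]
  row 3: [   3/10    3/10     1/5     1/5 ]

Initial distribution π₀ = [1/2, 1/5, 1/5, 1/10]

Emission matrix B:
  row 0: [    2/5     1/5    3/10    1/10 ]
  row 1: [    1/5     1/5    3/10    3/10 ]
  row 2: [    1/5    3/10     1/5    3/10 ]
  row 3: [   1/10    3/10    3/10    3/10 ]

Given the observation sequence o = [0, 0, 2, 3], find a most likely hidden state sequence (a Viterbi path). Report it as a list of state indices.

t=0: δ = [2.000e-01, 4.000e-02, 4.000e-02, 1.000e-02]  (obs o_0=0)
t=1: δ = [1.600e-02, 8.000e-03, 1.200e-02, 6.000e-03]  ψ = [0, 0, 0, 0]  (obs o_1=0)
t=2: δ = [9.600e-04, 1.440e-03, 9.600e-04, 1.440e-03]  ψ = [0, 2, 0, 0]  (obs o_2=2)
t=3: δ = [4.320e-05, 1.296e-04, 1.296e-04, 1.728e-04]  ψ = [3, 3, 1, 1]  (obs o_3=3)
backtrack: best end state = 3; path = [0, 2, 1, 3]

path = [0, 2, 1, 3]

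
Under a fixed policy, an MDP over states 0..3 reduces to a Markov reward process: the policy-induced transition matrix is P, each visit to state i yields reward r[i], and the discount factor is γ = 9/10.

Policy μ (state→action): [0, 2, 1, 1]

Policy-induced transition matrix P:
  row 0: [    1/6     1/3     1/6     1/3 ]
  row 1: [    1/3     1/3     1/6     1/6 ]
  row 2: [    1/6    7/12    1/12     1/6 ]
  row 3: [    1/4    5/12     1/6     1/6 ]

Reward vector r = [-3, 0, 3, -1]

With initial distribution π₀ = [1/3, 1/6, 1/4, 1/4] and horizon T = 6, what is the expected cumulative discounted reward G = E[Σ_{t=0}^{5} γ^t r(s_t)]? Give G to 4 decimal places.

t=0: π = [0.3333, 0.1667, 0.2500, 0.2500], E[r] = -0.5000, γ^t·E[r] = -0.500000, running G = -0.500000
t=1: π = [0.2153, 0.4167, 0.1458, 0.2222], E[r] = -0.4306, γ^t·E[r] = -0.387500, running G = -0.887500
t=2: π = [0.2546, 0.3883, 0.1545, 0.2025], E[r] = -0.5029, γ^t·E[r] = -0.407344, running G = -1.294844
t=3: π = [0.2483, 0.3888, 0.1538, 0.2091], E[r] = -0.4925, γ^t·E[r] = -0.359051, running G = -1.653895
t=4: π = [0.2489, 0.3892, 0.1539, 0.2080], E[r] = -0.4932, γ^t·E[r] = -0.323581, running G = -1.977475
t=5: π = [0.2489, 0.3891, 0.1538, 0.2081], E[r] = -0.4932, γ^t·E[r] = -0.291245, running G = -2.268721

G = -2.2687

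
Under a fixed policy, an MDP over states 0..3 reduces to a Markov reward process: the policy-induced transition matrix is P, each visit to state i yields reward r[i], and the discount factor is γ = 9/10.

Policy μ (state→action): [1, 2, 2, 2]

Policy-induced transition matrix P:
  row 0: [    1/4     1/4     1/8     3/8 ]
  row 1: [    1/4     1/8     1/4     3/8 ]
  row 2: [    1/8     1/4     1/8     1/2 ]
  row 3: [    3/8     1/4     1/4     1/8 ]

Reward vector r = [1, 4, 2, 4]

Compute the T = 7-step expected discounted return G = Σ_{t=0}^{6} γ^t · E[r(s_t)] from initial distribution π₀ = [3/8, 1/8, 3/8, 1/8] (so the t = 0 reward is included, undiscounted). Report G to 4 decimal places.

t=0: π = [0.3750, 0.1250, 0.3750, 0.1250], E[r] = 2.1250, γ^t·E[r] = 2.125000, running G = 2.125000
t=1: π = [0.2188, 0.2344, 0.1563, 0.3906], E[r] = 3.0313, γ^t·E[r] = 2.728125, running G = 4.853125
t=2: π = [0.2793, 0.2207, 0.2031, 0.2969], E[r] = 2.7559, γ^t·E[r] = 2.232246, running G = 7.085371
t=3: π = [0.2617, 0.2224, 0.1897, 0.3262], E[r] = 2.8354, γ^t·E[r] = 2.067042, running G = 9.152414
t=4: π = [0.2671, 0.2222, 0.1936, 0.3172], E[r] = 2.8117, γ^t·E[r] = 1.844741, running G = 10.997154
t=5: π = [0.2654, 0.2222, 0.1924, 0.3199], E[r] = 2.8188, γ^t·E[r] = 1.664479, running G = 12.661633
t=6: π = [0.2659, 0.2222, 0.1928, 0.3191], E[r] = 2.8167, γ^t·E[r] = 1.496889, running G = 14.158522

G = 14.1585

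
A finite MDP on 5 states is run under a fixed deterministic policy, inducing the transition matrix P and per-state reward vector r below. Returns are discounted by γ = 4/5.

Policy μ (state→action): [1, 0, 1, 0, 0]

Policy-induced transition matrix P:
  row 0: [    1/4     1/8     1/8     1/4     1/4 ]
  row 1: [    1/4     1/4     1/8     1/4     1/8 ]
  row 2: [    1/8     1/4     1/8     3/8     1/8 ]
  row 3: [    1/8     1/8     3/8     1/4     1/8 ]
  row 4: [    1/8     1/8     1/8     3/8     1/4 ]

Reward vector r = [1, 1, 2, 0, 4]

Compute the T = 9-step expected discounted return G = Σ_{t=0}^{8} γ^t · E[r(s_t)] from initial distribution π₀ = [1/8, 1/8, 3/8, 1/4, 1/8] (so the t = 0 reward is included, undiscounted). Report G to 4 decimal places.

t=0: π = [0.1250, 0.1250, 0.3750, 0.2500, 0.1250], E[r] = 1.5000, γ^t·E[r] = 1.500000, running G = 1.500000
t=1: π = [0.1563, 0.1875, 0.1875, 0.3125, 0.1563], E[r] = 1.3438, γ^t·E[r] = 1.075000, running G = 2.575000
t=2: π = [0.1680, 0.1719, 0.2031, 0.2930, 0.1641], E[r] = 1.4023, γ^t·E[r] = 0.897500, running G = 3.472500
t=3: π = [0.1675, 0.1719, 0.1982, 0.2959, 0.1665], E[r] = 1.4019, γ^t·E[r] = 0.717750, running G = 4.190250
t=4: π = [0.1674, 0.1713, 0.1990, 0.2956, 0.1667], E[r] = 1.4036, γ^t·E[r] = 0.574925, running G = 4.765175
t=5: π = [0.1673, 0.1713, 0.1989, 0.2957, 0.1668], E[r] = 1.4035, γ^t·E[r] = 0.459898, running G = 5.225073
t=6: π = [0.1673, 0.1713, 0.1989, 0.2957, 0.1668], E[r] = 1.4035, γ^t·E[r] = 0.367922, running G = 5.592994
t=7: π = [0.1673, 0.1713, 0.1989, 0.2957, 0.1668], E[r] = 1.4035, γ^t·E[r] = 0.294335, running G = 5.887329
t=8: π = [0.1673, 0.1713, 0.1989, 0.2957, 0.1668], E[r] = 1.4035, γ^t·E[r] = 0.235468, running G = 6.122798

G = 6.1228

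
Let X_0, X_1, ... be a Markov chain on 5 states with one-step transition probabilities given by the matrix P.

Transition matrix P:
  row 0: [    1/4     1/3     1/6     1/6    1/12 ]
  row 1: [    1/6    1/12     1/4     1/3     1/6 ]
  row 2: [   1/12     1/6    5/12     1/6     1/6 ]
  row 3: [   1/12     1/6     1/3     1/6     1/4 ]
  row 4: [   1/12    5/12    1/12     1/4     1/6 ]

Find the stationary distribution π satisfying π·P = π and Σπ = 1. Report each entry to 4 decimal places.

Balance equations π_j = Σ_i π_i·P[i][j]:
  π_0 = 1/4·π_0 + 1/6·π_1 + 1/12·π_2 + 1/12·π_3 + 1/12·π_4
  π_1 = 1/3·π_0 + 1/12·π_1 + 1/6·π_2 + 1/6·π_3 + 5/12·π_4
  π_2 = 1/6·π_0 + 1/4·π_1 + 5/12·π_2 + 1/3·π_3 + 1/12·π_4
  π_3 = 1/6·π_0 + 1/3·π_1 + 1/6·π_2 + 1/6·π_3 + 1/4·π_4
  normalize: π_0 + π_1 + π_2 + π_3 + π_4 = 1
Solving the linear system gives exactly π = [2217/18280, 389/1828, 251/914, 3961/18280, 399/2285].

π = [0.1213, 0.2128, 0.2746, 0.2167, 0.1746]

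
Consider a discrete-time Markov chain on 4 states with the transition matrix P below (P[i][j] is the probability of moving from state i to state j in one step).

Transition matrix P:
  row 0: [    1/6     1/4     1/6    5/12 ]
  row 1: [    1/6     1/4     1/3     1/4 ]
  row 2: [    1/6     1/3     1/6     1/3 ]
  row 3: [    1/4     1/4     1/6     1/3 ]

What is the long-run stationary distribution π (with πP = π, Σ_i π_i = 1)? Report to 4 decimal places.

π = [0.1939, 0.2676, 0.2113, 0.3272]

Balance equations π_j = Σ_i π_i·P[i][j]:
  π_0 = 1/6·π_0 + 1/6·π_1 + 1/6·π_2 + 1/4·π_3
  π_1 = 1/4·π_0 + 1/4·π_1 + 1/3·π_2 + 1/4·π_3
  π_2 = 1/6·π_0 + 1/3·π_1 + 1/6·π_2 + 1/6·π_3
  normalize: π_0 + π_1 + π_2 + π_3 = 1
Solving the linear system gives exactly π = [179/923, 19/71, 15/71, 302/923].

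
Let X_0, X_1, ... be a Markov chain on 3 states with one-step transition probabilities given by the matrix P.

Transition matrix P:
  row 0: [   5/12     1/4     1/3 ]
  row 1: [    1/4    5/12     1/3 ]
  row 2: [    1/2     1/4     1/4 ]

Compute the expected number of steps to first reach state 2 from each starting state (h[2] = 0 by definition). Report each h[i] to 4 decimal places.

First-step conditioning: h[2] = 0; for i ≠ 2, h[i] = 1 + Σ_k P[i][k]·h[k].
  h[0] = 1 + 5/12·h[0] + 1/4·h[1]
  h[1] = 1 + 1/4·h[0] + 5/12·h[1]
Solving the 2×2 linear system over states ≠ 2 gives exactly h = [3, 3, 0] (h[2] = 0 is the target).

h = [3.0000, 3.0000, 0.0000]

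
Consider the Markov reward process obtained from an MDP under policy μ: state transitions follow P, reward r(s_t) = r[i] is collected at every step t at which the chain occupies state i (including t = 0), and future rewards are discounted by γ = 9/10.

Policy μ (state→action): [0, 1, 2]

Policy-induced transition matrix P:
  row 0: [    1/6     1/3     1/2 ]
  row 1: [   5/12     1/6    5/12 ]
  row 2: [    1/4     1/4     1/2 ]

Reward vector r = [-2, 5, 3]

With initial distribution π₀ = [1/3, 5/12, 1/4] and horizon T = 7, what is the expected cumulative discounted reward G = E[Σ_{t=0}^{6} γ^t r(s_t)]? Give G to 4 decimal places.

t=0: π = [0.3333, 0.4167, 0.2500], E[r] = 2.1667, γ^t·E[r] = 2.166667, running G = 2.166667
t=1: π = [0.2917, 0.2431, 0.4653], E[r] = 2.0278, γ^t·E[r] = 1.825000, running G = 3.991667
t=2: π = [0.2662, 0.2541, 0.4797], E[r] = 2.1771, γ^t·E[r] = 1.763438, running G = 5.755104
t=3: π = [0.2702, 0.2510, 0.4788], E[r] = 2.1512, γ^t·E[r] = 1.568250, running G = 7.323354
t=4: π = [0.2693, 0.2516, 0.4791], E[r] = 2.1566, γ^t·E[r] = 1.414932, running G = 8.738286
t=5: π = [0.2695, 0.2515, 0.4790], E[r] = 2.1555, γ^t·E[r] = 1.272807, running G = 10.011093
t=6: π = [0.2695, 0.2515, 0.4790], E[r] = 2.1557, γ^t·E[r] = 1.145640, running G = 11.156733

G = 11.1567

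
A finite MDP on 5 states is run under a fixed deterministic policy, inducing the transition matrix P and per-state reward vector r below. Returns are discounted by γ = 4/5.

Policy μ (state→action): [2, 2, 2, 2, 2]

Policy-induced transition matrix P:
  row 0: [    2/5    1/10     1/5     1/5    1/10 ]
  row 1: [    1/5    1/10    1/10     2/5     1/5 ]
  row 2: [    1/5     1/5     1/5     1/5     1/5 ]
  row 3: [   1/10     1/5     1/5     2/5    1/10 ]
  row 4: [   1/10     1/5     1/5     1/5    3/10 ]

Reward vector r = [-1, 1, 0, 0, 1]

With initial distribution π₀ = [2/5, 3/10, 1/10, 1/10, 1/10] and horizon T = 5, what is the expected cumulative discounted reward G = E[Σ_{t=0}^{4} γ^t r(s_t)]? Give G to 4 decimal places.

t=0: π = [0.4000, 0.3000, 0.1000, 0.1000, 0.1000], E[r] = 0.0000, γ^t·E[r] = 0.000000, running G = 0.000000
t=1: π = [0.2600, 0.1300, 0.1700, 0.2800, 0.1600], E[r] = 0.0300, γ^t·E[r] = 0.024000, running G = 0.024000
t=2: π = [0.2080, 0.1610, 0.1870, 0.2820, 0.1620], E[r] = 0.1150, γ^t·E[r] = 0.073600, running G = 0.097600
t=3: π = [0.1972, 0.1631, 0.1839, 0.2886, 0.1672], E[r] = 0.1331, γ^t·E[r] = 0.068147, running G = 0.165747
t=4: π = [0.1939, 0.1640, 0.1837, 0.2903, 0.1681], E[r] = 0.1383, γ^t·E[r] = 0.056627, running G = 0.222374

G = 0.2224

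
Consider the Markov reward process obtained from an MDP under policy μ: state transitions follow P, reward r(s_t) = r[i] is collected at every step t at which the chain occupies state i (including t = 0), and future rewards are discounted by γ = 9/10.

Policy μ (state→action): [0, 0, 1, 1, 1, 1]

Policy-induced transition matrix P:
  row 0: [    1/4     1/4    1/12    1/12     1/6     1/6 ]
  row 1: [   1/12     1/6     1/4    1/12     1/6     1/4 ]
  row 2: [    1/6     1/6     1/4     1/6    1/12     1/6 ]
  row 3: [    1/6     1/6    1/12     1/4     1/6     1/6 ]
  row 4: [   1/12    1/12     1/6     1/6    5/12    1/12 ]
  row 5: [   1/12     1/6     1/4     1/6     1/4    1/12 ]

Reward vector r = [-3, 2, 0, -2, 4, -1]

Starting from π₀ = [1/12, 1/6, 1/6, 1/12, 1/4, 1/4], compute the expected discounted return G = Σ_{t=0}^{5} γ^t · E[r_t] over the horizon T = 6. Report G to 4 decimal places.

G = 2.0004

t=0: π = [0.0833, 0.1667, 0.1667, 0.0833, 0.2500, 0.2500], E[r] = 0.6667, γ^t·E[r] = 0.666667, running G = 0.666667
t=1: π = [0.1181, 0.1528, 0.2014, 0.1528, 0.2361, 0.1389], E[r] = 0.4514, γ^t·E[r] = 0.406250, running G = 1.072917
t=2: π = [0.1325, 0.1568, 0.1852, 0.1568, 0.2205, 0.1481], E[r] = 0.3362, γ^t·E[r] = 0.272344, running G = 1.345260
t=3: π = [0.1339, 0.1593, 0.1834, 0.1556, 0.2187, 0.1490], E[r] = 0.3315, γ^t·E[r] = 0.241629, running G = 1.586889
t=4: π = [0.1339, 0.1596, 0.1835, 0.1552, 0.2185, 0.1493], E[r] = 0.3317, γ^t·E[r] = 0.217627, running G = 1.804516
t=5: π = [0.1339, 0.1596, 0.1836, 0.1551, 0.2184, 0.1493], E[r] = 0.3317, γ^t·E[r] = 0.195892, running G = 2.000408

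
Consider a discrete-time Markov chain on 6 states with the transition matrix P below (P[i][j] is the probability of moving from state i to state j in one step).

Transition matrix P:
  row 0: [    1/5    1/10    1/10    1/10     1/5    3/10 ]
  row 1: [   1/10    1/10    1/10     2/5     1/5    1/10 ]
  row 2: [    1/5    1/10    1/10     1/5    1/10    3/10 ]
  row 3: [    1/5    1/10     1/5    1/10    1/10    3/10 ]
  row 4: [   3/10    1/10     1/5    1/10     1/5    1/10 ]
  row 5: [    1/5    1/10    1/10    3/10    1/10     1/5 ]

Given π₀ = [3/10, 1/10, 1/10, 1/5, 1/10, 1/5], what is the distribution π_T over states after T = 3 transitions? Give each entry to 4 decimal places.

t=0: π = [0.3000, 0.1000, 0.1000, 0.2000, 0.1000, 0.2000]
t=1: π = [0.2000, 0.1000, 0.1300, 0.1800, 0.1500, 0.2400]
t=2: π = [0.2050, 0.1000, 0.1330, 0.1910, 0.1450, 0.2260]
t=3: π = [0.2045, 0.1000, 0.1336, 0.1885, 0.1450, 0.2284]

π = [0.2045, 0.1000, 0.1336, 0.1885, 0.1450, 0.2284]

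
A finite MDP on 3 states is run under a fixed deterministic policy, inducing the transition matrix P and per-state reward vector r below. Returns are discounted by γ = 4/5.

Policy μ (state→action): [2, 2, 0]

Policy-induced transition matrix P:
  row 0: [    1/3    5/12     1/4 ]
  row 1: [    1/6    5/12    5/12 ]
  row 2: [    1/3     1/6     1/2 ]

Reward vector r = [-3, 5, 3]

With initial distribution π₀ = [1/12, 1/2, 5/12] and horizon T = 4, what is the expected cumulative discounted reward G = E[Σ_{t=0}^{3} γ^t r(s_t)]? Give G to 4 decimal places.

G = 7.4240

t=0: π = [0.0833, 0.5000, 0.4167], E[r] = 3.5000, γ^t·E[r] = 3.500000, running G = 3.500000
t=1: π = [0.2500, 0.3125, 0.4375], E[r] = 2.1250, γ^t·E[r] = 1.700000, running G = 5.200000
t=2: π = [0.2813, 0.3073, 0.4115], E[r] = 1.9271, γ^t·E[r] = 1.233333, running G = 6.433333
t=3: π = [0.2821, 0.3138, 0.4041], E[r] = 1.9349, γ^t·E[r] = 0.990667, running G = 7.424000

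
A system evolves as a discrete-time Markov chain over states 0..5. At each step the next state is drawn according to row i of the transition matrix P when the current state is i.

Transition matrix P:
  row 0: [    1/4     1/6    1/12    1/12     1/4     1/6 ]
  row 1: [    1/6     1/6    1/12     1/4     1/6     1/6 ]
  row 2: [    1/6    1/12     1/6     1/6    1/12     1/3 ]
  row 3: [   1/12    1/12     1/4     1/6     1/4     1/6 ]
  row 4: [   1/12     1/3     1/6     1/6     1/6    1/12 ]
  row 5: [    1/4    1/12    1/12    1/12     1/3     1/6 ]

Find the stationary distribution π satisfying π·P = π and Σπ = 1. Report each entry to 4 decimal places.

π = [0.1645, 0.1632, 0.1377, 0.1522, 0.2103, 0.1721]

Balance equations π_j = Σ_i π_i·P[i][j]:
  π_0 = 1/4·π_0 + 1/6·π_1 + 1/6·π_2 + 1/12·π_3 + 1/12·π_4 + 1/4·π_5
  π_1 = 1/6·π_0 + 1/6·π_1 + 1/12·π_2 + 1/12·π_3 + 1/3·π_4 + 1/12·π_5
  π_2 = 1/12·π_0 + 1/12·π_1 + 1/6·π_2 + 1/4·π_3 + 1/6·π_4 + 1/12·π_5
  π_3 = 1/12·π_0 + 1/4·π_1 + 1/6·π_2 + 1/6·π_3 + 1/6·π_4 + 1/12·π_5
  π_4 = 1/4·π_0 + 1/6·π_1 + 1/12·π_2 + 1/4·π_3 + 1/6·π_4 + 1/3·π_5
  normalize: π_0 + π_1 + π_2 + π_3 + π_4 + π_5 = 1
Solving the linear system gives exactly π = [38609/234691, 38304/234691, 32317/234691, 35724/234691, 49348/234691, 40389/234691].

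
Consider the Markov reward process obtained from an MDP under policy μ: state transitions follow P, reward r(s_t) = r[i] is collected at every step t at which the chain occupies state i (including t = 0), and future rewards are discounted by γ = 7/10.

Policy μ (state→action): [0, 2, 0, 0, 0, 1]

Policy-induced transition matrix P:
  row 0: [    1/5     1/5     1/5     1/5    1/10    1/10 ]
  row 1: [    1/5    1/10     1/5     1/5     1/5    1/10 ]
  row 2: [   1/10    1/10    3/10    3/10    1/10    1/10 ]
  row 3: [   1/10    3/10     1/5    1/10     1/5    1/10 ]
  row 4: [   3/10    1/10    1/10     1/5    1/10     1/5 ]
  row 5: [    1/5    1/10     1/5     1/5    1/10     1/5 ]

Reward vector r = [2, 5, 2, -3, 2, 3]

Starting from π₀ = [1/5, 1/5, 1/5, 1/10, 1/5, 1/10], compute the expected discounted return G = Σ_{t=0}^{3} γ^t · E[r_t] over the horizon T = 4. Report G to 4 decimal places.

t=0: π = [0.2000, 0.2000, 0.2000, 0.1000, 0.2000, 0.1000], E[r] = 2.2000, γ^t·E[r] = 2.200000, running G = 2.200000
t=1: π = [0.1900, 0.1400, 0.2000, 0.2100, 0.1300, 0.1300], E[r] = 1.5000, γ^t·E[r] = 1.050000, running G = 3.250000
t=2: π = [0.1720, 0.1610, 0.2070, 0.1990, 0.1350, 0.1260], E[r] = 1.6140, γ^t·E[r] = 0.790860, running G = 4.040860
t=3: π = [0.1729, 0.1570, 0.2072, 0.2008, 0.1360, 0.1261], E[r] = 1.5931, γ^t·E[r] = 0.546433, running G = 4.587293

G = 4.5873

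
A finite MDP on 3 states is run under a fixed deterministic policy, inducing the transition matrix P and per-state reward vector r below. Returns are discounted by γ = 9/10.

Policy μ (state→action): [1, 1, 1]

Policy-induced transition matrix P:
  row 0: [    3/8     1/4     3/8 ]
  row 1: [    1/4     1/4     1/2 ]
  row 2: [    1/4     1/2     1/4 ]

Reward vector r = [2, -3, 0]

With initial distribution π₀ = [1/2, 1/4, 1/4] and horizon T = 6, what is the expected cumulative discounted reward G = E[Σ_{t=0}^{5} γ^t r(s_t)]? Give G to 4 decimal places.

t=0: π = [0.5000, 0.2500, 0.2500], E[r] = 0.2500, γ^t·E[r] = 0.250000, running G = 0.250000
t=1: π = [0.3125, 0.3125, 0.3750], E[r] = -0.3125, γ^t·E[r] = -0.281250, running G = -0.031250
t=2: π = [0.2891, 0.3438, 0.3672], E[r] = -0.4531, γ^t·E[r] = -0.367031, running G = -0.398281
t=3: π = [0.2861, 0.3418, 0.3721], E[r] = -0.4531, γ^t·E[r] = -0.330328, running G = -0.728609
t=4: π = [0.2858, 0.3430, 0.3712], E[r] = -0.4575, γ^t·E[r] = -0.300179, running G = -1.028788
t=5: π = [0.2857, 0.3428, 0.3715], E[r] = -0.4570, γ^t·E[r] = -0.269836, running G = -1.298624

G = -1.2986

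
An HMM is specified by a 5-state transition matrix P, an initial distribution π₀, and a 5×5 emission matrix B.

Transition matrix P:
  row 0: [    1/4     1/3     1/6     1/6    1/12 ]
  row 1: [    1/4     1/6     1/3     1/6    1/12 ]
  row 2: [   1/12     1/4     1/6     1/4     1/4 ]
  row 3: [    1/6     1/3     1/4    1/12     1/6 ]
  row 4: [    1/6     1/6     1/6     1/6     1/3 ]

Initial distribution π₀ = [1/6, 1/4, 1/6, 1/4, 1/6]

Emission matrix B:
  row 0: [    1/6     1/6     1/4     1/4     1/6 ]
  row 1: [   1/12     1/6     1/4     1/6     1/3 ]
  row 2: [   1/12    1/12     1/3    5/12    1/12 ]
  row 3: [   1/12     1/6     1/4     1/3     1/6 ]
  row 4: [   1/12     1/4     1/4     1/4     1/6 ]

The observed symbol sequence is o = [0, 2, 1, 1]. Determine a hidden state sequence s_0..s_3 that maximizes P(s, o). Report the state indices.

path = [1, 2, 4, 4]

t=0: δ = [2.778e-02, 2.083e-02, 1.389e-02, 2.083e-02, 1.389e-02]  (obs o_0=0)
t=1: δ = [1.736e-03, 2.315e-03, 2.315e-03, 1.157e-03, 1.157e-03]  ψ = [0, 0, 1, 0, 4]  (obs o_1=2)
t=2: δ = [9.645e-05, 9.645e-05, 6.430e-05, 9.645e-05, 1.447e-04]  ψ = [1, 0, 1, 2, 2]  (obs o_2=1)
t=3: δ = [4.019e-06, 5.358e-06, 2.679e-06, 4.019e-06, 1.206e-05]  ψ = [0, 0, 1, 4, 4]  (obs o_3=1)
backtrack: best end state = 4; path = [1, 2, 4, 4]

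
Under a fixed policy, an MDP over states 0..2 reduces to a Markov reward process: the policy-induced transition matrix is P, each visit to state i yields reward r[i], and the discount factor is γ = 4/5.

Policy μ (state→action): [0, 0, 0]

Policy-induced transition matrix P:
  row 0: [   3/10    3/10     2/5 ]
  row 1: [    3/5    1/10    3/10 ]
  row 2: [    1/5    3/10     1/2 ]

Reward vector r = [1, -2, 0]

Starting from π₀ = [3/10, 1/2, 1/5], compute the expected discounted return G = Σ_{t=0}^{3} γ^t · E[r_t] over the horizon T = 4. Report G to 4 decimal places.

t=0: π = [0.3000, 0.5000, 0.2000], E[r] = -0.7000, γ^t·E[r] = -0.700000, running G = -0.700000
t=1: π = [0.4300, 0.2000, 0.3700], E[r] = 0.0300, γ^t·E[r] = 0.024000, running G = -0.676000
t=2: π = [0.3230, 0.2600, 0.4170], E[r] = -0.1970, γ^t·E[r] = -0.126080, running G = -0.802080
t=3: π = [0.3363, 0.2480, 0.4157], E[r] = -0.1597, γ^t·E[r] = -0.081766, running G = -0.883846

G = -0.8838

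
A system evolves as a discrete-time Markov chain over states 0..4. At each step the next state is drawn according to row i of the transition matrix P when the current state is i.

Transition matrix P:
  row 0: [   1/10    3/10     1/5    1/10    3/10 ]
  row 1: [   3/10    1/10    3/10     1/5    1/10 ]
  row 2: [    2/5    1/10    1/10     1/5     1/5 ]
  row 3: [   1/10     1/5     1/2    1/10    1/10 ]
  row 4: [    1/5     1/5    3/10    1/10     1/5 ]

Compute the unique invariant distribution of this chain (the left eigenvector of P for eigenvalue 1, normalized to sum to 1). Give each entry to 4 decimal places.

π = [0.2314, 0.1797, 0.2546, 0.1434, 0.1908]

Balance equations π_j = Σ_i π_i·P[i][j]:
  π_0 = 1/10·π_0 + 3/10·π_1 + 2/5·π_2 + 1/10·π_3 + 1/5·π_4
  π_1 = 3/10·π_0 + 1/10·π_1 + 1/10·π_2 + 1/5·π_3 + 1/5·π_4
  π_2 = 1/5·π_0 + 3/10·π_1 + 1/10·π_2 + 1/2·π_3 + 3/10·π_4
  π_3 = 1/10·π_0 + 1/5·π_1 + 1/5·π_2 + 1/10·π_3 + 1/10·π_4
  normalize: π_0 + π_1 + π_2 + π_3 + π_4 = 1
Solving the linear system gives exactly π = [333/1439, 1293/7195, 1832/7195, 1032/7195, 1373/7195].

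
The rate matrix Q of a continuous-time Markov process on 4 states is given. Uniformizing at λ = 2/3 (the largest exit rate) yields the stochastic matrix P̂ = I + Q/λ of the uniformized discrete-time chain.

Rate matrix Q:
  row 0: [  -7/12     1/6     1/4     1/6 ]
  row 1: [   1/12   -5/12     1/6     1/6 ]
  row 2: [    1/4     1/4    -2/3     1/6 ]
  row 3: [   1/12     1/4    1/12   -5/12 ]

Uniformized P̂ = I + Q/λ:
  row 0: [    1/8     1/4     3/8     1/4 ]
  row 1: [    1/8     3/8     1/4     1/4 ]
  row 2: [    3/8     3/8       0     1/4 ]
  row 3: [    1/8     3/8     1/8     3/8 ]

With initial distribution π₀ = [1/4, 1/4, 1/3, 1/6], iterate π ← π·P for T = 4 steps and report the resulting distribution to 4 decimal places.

π = [0.1715, 0.3532, 0.1896, 0.2857]

t=0: π = [0.2500, 0.2500, 0.3333, 0.1667]
t=1: π = [0.2083, 0.3438, 0.1771, 0.2708]
t=2: π = [0.1693, 0.3490, 0.1979, 0.2839]
t=3: π = [0.1745, 0.3538, 0.1862, 0.2855]
t=4: π = [0.1715, 0.3532, 0.1896, 0.2857]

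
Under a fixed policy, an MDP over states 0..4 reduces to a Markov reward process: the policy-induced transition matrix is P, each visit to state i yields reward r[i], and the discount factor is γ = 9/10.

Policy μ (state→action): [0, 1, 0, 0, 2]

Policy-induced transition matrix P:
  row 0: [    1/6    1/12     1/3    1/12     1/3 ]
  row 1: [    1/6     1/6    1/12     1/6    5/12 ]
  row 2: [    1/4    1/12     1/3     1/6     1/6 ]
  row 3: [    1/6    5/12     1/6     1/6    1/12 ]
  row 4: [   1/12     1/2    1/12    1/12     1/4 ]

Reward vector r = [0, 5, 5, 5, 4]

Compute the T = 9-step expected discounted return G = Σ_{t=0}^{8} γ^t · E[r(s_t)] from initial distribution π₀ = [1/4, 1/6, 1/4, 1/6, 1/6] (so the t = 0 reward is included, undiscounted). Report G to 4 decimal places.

G = 23.6827

t=0: π = [0.2500, 0.1667, 0.2500, 0.1667, 0.1667], E[r] = 3.5833, γ^t·E[r] = 3.583333, running G = 3.583333
t=1: π = [0.1736, 0.2222, 0.2222, 0.1319, 0.2500], E[r] = 3.8819, γ^t·E[r] = 3.493750, running G = 7.077083
t=2: π = [0.1644, 0.2500, 0.1933, 0.1314, 0.2610], E[r] = 3.9172, γ^t·E[r] = 3.172969, running G = 10.250052
t=3: π = [0.1610, 0.2567, 0.1837, 0.1312, 0.2674], E[r] = 3.9275, γ^t·E[r] = 2.863160, running G = 13.113212
t=4: π = [0.1597, 0.2599, 0.1804, 0.1310, 0.2690], E[r] = 3.9325, γ^t·E[r] = 2.580116, running G = 15.693329
t=5: π = [0.1593, 0.2607, 0.1793, 0.1309, 0.2698], E[r] = 3.9338, γ^t·E[r] = 2.322882, running G = 18.016210
t=6: π = [0.1591, 0.2611, 0.1789, 0.1309, 0.2700], E[r] = 3.9344, γ^t·E[r] = 2.090900, running G = 20.107110
t=7: π = [0.1591, 0.2612, 0.1787, 0.1309, 0.2701], E[r] = 3.9346, γ^t·E[r] = 1.881890, running G = 21.989000
t=8: π = [0.1591, 0.2613, 0.1787, 0.1309, 0.2701], E[r] = 3.9346, γ^t·E[r] = 1.693730, running G = 23.682730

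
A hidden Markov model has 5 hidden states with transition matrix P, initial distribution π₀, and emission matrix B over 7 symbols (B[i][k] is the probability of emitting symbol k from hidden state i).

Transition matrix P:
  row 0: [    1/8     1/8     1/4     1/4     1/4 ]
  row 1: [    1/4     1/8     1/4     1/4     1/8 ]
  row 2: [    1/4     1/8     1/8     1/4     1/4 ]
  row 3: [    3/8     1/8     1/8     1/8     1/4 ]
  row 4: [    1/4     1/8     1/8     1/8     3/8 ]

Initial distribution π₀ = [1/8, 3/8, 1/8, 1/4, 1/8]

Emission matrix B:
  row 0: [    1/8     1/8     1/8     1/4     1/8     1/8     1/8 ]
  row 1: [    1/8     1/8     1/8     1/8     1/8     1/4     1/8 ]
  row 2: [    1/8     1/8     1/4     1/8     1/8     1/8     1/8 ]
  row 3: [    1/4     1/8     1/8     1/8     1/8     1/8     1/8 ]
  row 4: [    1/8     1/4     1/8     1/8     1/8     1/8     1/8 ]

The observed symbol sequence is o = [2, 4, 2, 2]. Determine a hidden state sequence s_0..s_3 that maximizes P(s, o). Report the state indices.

path = [1, 3, 0, 2]

t=0: δ = [1.562e-02, 4.688e-02, 3.125e-02, 3.125e-02, 1.562e-02]  (obs o_0=2)
t=1: δ = [1.465e-03, 7.324e-04, 1.465e-03, 1.465e-03, 9.766e-04]  ψ = [1, 1, 1, 1, 2]  (obs o_1=4)
t=2: δ = [6.866e-05, 2.289e-05, 9.155e-05, 4.578e-05, 4.578e-05]  ψ = [3, 0, 0, 0, 0]  (obs o_2=2)
t=3: δ = [2.861e-06, 1.431e-06, 4.292e-06, 2.861e-06, 2.861e-06]  ψ = [2, 2, 0, 2, 2]  (obs o_3=2)
backtrack: best end state = 2; path = [1, 3, 0, 2]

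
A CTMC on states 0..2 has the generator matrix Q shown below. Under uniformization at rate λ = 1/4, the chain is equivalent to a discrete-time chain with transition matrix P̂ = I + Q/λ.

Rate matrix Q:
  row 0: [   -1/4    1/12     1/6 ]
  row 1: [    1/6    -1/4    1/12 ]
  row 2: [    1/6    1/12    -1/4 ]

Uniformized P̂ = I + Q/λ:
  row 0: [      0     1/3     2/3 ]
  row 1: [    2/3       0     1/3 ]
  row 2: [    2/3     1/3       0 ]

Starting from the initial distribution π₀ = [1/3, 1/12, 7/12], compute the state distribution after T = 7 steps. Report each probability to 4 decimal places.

t=0: π = [0.3333, 0.0833, 0.5833]
t=1: π = [0.4444, 0.3056, 0.2500]
t=2: π = [0.3704, 0.2315, 0.3981]
t=3: π = [0.4198, 0.2562, 0.3241]
t=4: π = [0.3868, 0.2479, 0.3652]
t=5: π = [0.4088, 0.2507, 0.3405]
t=6: π = [0.3941, 0.2498, 0.3561]
t=7: π = [0.4039, 0.2501, 0.3460]

π = [0.4039, 0.2501, 0.3460]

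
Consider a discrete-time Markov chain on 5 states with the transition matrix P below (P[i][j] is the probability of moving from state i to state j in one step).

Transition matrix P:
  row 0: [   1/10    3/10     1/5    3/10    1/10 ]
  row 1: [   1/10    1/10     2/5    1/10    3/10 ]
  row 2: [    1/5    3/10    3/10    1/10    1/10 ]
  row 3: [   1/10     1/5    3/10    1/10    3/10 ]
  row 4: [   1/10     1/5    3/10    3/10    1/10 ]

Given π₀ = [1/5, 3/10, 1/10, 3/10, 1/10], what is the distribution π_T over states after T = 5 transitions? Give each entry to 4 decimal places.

π = [0.1309, 0.2218, 0.3091, 0.1615, 0.1767]

t=0: π = [0.2000, 0.3000, 0.1000, 0.3000, 0.1000]
t=1: π = [0.1100, 0.2000, 0.3100, 0.1600, 0.2200]
t=2: π = [0.1310, 0.2220, 0.3090, 0.1660, 0.1720]
t=3: π = [0.1309, 0.2218, 0.3091, 0.1606, 0.1776]
t=4: π = [0.1309, 0.2218, 0.3091, 0.1617, 0.1765]
t=5: π = [0.1309, 0.2218, 0.3091, 0.1615, 0.1767]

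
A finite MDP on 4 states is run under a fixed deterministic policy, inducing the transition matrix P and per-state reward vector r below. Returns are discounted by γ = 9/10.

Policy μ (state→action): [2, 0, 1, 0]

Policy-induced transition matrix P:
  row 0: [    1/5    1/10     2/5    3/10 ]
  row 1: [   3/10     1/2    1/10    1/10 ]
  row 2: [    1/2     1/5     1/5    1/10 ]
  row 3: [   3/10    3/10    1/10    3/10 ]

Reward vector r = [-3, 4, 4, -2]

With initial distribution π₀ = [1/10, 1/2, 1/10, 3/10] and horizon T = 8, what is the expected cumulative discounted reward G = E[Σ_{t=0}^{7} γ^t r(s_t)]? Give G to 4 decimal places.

t=0: π = [0.1000, 0.5000, 0.1000, 0.3000], E[r] = 1.5000, γ^t·E[r] = 1.500000, running G = 1.500000
t=1: π = [0.3100, 0.3700, 0.1400, 0.1800], E[r] = 0.7500, γ^t·E[r] = 0.675000, running G = 2.175000
t=2: π = [0.2970, 0.2980, 0.2070, 0.1980], E[r] = 0.7330, γ^t·E[r] = 0.593730, running G = 2.768730
t=3: π = [0.3117, 0.2795, 0.2098, 0.1990], E[r] = 0.6241, γ^t·E[r] = 0.454969, running G = 3.223699
t=4: π = [0.3108, 0.2726, 0.2145, 0.2021], E[r] = 0.6116, γ^t·E[r] = 0.401290, running G = 3.624989
t=5: π = [0.3118, 0.2709, 0.2147, 0.2026], E[r] = 0.6018, γ^t·E[r] = 0.355328, running G = 3.980317
t=6: π = [0.3118, 0.2703, 0.2150, 0.2029], E[r] = 0.6004, γ^t·E[r] = 0.319091, running G = 4.299409
t=7: π = [0.3118, 0.2702, 0.2150, 0.2029], E[r] = 0.5996, γ^t·E[r] = 0.286808, running G = 4.586217

G = 4.5862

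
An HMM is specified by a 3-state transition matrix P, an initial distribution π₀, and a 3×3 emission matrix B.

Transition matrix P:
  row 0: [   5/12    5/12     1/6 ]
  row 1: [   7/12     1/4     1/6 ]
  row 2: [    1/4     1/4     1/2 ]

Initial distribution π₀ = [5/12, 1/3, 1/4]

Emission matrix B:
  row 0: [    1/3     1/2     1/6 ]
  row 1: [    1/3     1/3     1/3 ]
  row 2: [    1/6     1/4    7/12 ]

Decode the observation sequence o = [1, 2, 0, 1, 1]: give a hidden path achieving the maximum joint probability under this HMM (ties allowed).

path = [0, 1, 0, 0, 0]

t=0: δ = [2.083e-01, 1.111e-01, 6.250e-02]  (obs o_0=1)
t=1: δ = [1.447e-02, 2.894e-02, 2.025e-02]  ψ = [0, 0, 0]  (obs o_1=2)
t=2: δ = [5.626e-03, 2.411e-03, 1.688e-03]  ψ = [1, 1, 2]  (obs o_2=0)
t=3: δ = [1.172e-03, 7.814e-04, 2.344e-04]  ψ = [0, 0, 0]  (obs o_3=1)
t=4: δ = [2.442e-04, 1.628e-04, 4.884e-05]  ψ = [0, 0, 0]  (obs o_4=1)
backtrack: best end state = 0; path = [0, 1, 0, 0, 0]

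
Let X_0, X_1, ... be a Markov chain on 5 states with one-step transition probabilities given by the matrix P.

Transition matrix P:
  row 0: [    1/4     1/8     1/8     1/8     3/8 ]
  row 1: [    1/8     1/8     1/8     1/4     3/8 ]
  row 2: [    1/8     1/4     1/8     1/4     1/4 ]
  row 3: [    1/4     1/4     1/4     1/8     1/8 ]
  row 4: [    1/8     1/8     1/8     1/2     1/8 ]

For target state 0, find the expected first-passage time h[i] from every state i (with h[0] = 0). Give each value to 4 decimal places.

h = [0.0000, 6.2833, 6.3000, 5.6167, 6.1500]

First-step conditioning: h[0] = 0; for i ≠ 0, h[i] = 1 + Σ_k P[i][k]·h[k].
  h[1] = 1 + 1/8·h[1] + 1/8·h[2] + 1/4·h[3] + 3/8·h[4]
  h[2] = 1 + 1/4·h[1] + 1/8·h[2] + 1/4·h[3] + 1/4·h[4]
  h[3] = 1 + 1/4·h[1] + 1/4·h[2] + 1/8·h[3] + 1/8·h[4]
  h[4] = 1 + 1/8·h[1] + 1/8·h[2] + 1/2·h[3] + 1/8·h[4]
Solving the 4×4 linear system over states ≠ 0 gives exactly h = [0, 377/60, 63/10, 337/60, 123/20] (h[0] = 0 is the target).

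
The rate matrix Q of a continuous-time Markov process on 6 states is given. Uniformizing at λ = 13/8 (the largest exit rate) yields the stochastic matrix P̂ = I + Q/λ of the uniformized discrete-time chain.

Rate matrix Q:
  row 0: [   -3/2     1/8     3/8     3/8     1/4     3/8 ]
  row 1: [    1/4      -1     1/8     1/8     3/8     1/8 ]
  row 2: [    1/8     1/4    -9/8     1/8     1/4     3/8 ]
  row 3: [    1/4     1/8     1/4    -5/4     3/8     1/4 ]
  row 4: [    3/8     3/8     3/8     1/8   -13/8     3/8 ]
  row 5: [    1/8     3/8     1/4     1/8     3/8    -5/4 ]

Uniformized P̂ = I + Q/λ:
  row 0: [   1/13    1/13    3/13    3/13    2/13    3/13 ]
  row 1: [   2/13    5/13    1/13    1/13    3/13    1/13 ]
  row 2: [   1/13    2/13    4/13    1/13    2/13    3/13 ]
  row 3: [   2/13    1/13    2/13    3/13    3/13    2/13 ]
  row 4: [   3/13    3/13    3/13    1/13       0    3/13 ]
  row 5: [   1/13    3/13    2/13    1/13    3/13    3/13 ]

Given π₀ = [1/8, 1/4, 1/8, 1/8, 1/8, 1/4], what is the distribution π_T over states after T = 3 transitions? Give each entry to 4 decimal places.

t=0: π = [0.1250, 0.2500, 0.1250, 0.1250, 0.1250, 0.2500]
t=1: π = [0.1250, 0.2212, 0.1731, 0.1154, 0.1827, 0.1827]
t=2: π = [0.1309, 0.2145, 0.1871, 0.1139, 0.1657, 0.1879]
t=3: π = [0.1277, 0.2117, 0.1890, 0.1146, 0.1681, 0.1890]

π = [0.1277, 0.2117, 0.1890, 0.1146, 0.1681, 0.1890]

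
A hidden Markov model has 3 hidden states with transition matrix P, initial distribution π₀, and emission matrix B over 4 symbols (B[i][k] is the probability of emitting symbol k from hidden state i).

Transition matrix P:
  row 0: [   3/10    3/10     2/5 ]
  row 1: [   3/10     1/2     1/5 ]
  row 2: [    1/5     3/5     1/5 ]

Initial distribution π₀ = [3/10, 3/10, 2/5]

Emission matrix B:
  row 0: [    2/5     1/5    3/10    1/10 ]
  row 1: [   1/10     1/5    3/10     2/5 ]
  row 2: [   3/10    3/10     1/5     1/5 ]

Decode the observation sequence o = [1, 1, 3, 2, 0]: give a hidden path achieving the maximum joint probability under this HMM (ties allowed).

path = [2, 1, 1, 1, 0]

t=0: δ = [6.000e-02, 6.000e-02, 1.200e-01]  (obs o_0=1)
t=1: δ = [4.800e-03, 1.440e-02, 7.200e-03]  ψ = [2, 2, 0]  (obs o_1=1)
t=2: δ = [4.320e-04, 2.880e-03, 5.760e-04]  ψ = [1, 1, 1]  (obs o_2=3)
t=3: δ = [2.592e-04, 4.320e-04, 1.152e-04]  ψ = [1, 1, 1]  (obs o_3=2)
t=4: δ = [5.184e-05, 2.160e-05, 3.110e-05]  ψ = [1, 1, 0]  (obs o_4=0)
backtrack: best end state = 0; path = [2, 1, 1, 1, 0]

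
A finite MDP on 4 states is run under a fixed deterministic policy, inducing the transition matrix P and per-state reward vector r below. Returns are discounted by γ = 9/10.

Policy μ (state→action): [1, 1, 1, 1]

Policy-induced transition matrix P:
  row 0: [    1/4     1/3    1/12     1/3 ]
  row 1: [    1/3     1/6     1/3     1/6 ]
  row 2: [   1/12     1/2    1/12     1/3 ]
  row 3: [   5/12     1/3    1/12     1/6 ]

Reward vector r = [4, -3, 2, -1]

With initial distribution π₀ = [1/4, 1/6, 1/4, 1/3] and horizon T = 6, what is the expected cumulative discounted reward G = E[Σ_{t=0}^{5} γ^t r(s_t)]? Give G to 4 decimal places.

t=0: π = [0.2500, 0.1667, 0.2500, 0.3333], E[r] = 0.6667, γ^t·E[r] = 0.666667, running G = 0.666667
t=1: π = [0.2778, 0.3472, 0.1250, 0.2500], E[r] = 0.0694, γ^t·E[r] = 0.062500, running G = 0.729167
t=2: π = [0.2998, 0.2963, 0.1701, 0.2338], E[r] = 0.4167, γ^t·E[r] = 0.337500, running G = 1.066667
t=3: π = [0.2853, 0.3123, 0.1574, 0.2450], E[r] = 0.2741, γ^t·E[r] = 0.199828, running G = 1.266495
t=4: π = [0.2906, 0.3075, 0.1614, 0.2405], E[r] = 0.3223, γ^t·E[r] = 0.211465, running G = 1.477960
t=5: π = [0.2888, 0.3090, 0.1602, 0.2420], E[r] = 0.3067, γ^t·E[r] = 0.181087, running G = 1.659047

G = 1.6590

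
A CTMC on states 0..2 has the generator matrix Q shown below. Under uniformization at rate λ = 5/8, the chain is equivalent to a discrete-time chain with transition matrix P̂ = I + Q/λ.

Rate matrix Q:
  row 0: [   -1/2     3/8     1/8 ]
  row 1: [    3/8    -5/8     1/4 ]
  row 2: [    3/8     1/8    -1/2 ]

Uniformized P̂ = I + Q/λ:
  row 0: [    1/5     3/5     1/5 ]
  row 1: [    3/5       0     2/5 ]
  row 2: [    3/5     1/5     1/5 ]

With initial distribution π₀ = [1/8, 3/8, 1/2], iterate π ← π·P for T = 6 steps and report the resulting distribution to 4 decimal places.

t=0: π = [0.1250, 0.3750, 0.5000]
t=1: π = [0.5500, 0.1750, 0.2750]
t=2: π = [0.3800, 0.3850, 0.2350]
t=3: π = [0.4480, 0.2750, 0.2770]
t=4: π = [0.4208, 0.3242, 0.2550]
t=5: π = [0.4317, 0.3035, 0.2648]
t=6: π = [0.4273, 0.3120, 0.2607]

π = [0.4273, 0.3120, 0.2607]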